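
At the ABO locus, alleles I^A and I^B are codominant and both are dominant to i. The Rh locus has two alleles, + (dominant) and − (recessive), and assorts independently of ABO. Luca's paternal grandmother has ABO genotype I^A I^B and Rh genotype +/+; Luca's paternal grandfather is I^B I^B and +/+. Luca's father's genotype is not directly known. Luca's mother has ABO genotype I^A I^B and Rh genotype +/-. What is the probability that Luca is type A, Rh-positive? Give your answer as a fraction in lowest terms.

1/8

Luca's father's ABO genotype from I^A I^B × I^B I^B: 1/2 I^A I^B, 1/2 I^B I^B.
Crossing each possibility with the mother I^A I^B and summing P(type A): 1/2·1/4 + 1/2·0 = 1/8.
Similarly for Rh via the father's Rh distribution: P(Rh+) = 1.
Independent loci: 1/8 × 1 = 1/8.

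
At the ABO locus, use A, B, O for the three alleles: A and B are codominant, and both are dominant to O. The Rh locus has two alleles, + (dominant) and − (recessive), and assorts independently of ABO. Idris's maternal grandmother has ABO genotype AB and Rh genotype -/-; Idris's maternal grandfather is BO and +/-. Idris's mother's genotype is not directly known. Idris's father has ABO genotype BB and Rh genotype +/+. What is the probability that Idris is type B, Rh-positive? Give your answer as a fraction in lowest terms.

3/4

Idris's mother's ABO genotype from AB × BO: 1/4 AB, 1/4 AO, 1/4 BB, 1/4 BO.
Crossing each possibility with the father BB and summing P(type B): 1/4·1/2 + 1/4·1/2 + 1/4·1 + 1/4·1 = 3/4.
Similarly for Rh via the mother's Rh distribution: P(Rh+) = 1.
Independent loci: 3/4 × 1 = 3/4.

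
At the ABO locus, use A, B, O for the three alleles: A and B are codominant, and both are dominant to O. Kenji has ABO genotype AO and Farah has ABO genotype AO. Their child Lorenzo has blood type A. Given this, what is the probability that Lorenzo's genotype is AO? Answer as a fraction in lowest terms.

2/3

Cross AO × AO → 1/4 AA, 1/2 AO, 1/4 OO.
Type-A genotypes among offspring: AA (1/4), AO (1/2); total 3/4.
P(AO | type A) = (1/2) / (3/4) = 2/3.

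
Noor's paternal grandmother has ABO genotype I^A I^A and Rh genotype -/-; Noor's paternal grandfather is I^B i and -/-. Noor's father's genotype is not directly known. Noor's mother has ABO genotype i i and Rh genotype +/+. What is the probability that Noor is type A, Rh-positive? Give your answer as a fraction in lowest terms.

Noor's father's ABO genotype from I^A I^A × I^B i: 1/2 I^A I^B, 1/2 I^A i.
Crossing each possibility with the mother i i and summing P(type A): 1/2·1/2 + 1/2·1/2 = 1/2.
Similarly for Rh via the father's Rh distribution: P(Rh+) = 1.
Independent loci: 1/2 × 1 = 1/2.

1/2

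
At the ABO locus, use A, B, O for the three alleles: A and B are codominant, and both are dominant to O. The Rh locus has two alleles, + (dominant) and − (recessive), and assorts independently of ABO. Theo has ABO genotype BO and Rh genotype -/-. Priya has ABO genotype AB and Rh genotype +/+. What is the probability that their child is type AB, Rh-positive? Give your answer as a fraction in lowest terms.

1/4

ABO cross BO × AB → offspring phenotypes: 1/4 A, 1/2 B, 1/4 AB.
Rh cross -/- × +/+ → 1 Rh+.
Independent loci: P(type AB, Rh-positive) = 1/4 × 1 = 1/4.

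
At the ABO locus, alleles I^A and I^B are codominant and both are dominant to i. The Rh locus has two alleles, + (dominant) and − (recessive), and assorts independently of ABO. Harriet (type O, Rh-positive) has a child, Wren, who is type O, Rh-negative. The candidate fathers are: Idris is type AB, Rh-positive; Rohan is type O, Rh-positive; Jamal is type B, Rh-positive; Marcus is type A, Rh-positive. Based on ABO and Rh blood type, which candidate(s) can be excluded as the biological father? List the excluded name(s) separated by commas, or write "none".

A candidate is excluded only if no genotype consistent with his phenotype could produce a type O, Rh-negative child with a type O, Rh-positive mother.
Idris (type AB, Rh+): no genotype consistent with that phenotype can produce a type-O Rh- child with a type-O mother.

Idris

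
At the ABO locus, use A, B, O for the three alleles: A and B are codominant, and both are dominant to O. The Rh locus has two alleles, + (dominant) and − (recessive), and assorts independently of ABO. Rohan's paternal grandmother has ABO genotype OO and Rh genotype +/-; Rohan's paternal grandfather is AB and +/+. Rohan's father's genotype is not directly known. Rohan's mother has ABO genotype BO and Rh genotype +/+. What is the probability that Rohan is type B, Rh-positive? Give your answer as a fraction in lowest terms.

1/2

Rohan's father's ABO genotype from OO × AB: 1/2 AO, 1/2 BO.
Crossing each possibility with the mother BO and summing P(type B): 1/2·1/4 + 1/2·3/4 = 1/2.
Similarly for Rh via the father's Rh distribution: P(Rh+) = 1.
Independent loci: 1/2 × 1 = 1/2.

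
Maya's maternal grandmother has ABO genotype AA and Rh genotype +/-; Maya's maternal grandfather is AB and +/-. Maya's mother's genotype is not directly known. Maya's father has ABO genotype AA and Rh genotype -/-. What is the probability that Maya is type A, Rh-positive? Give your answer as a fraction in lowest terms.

Maya's mother's ABO genotype from AA × AB: 1/2 AA, 1/2 AB.
Crossing each possibility with the father AA and summing P(type A): 1/2·1 + 1/2·1/2 = 3/4.
Similarly for Rh via the mother's Rh distribution: P(Rh+) = 1/2.
Independent loci: 3/4 × 1/2 = 3/8.

3/8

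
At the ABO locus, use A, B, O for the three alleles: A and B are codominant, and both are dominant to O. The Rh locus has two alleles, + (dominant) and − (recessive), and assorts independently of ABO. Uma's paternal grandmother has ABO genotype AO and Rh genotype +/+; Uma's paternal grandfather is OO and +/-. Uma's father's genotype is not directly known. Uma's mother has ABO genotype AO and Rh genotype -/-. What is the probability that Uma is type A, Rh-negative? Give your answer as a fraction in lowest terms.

Uma's father's ABO genotype from AO × OO: 1/2 AO, 1/2 OO.
Crossing each possibility with the mother AO and summing P(type A): 1/2·3/4 + 1/2·1/2 = 5/8.
Similarly for Rh via the father's Rh distribution: P(Rh-) = 1/4.
Independent loci: 5/8 × 1/4 = 5/32.

5/32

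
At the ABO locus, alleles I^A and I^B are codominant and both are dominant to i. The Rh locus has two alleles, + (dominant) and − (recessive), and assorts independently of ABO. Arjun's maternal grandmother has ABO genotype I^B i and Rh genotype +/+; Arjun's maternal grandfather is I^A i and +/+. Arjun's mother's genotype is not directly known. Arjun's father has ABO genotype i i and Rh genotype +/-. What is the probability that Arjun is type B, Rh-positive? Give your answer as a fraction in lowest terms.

1/4

Arjun's mother's ABO genotype from I^B i × I^A i: 1/4 I^A I^B, 1/4 I^A i, 1/4 I^B i, 1/4 i i.
Crossing each possibility with the father i i and summing P(type B): 1/4·1/2 + 1/4·0 + 1/4·1/2 + 1/4·0 = 1/4.
Similarly for Rh via the mother's Rh distribution: P(Rh+) = 1.
Independent loci: 1/4 × 1 = 1/4.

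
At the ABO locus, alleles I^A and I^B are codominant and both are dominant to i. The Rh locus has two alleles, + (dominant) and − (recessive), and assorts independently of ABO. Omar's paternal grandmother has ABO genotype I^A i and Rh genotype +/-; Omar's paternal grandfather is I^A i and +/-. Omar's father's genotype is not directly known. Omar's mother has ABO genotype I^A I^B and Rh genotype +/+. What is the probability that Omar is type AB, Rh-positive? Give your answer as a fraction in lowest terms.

1/4

Omar's father's ABO genotype from I^A i × I^A i: 1/4 I^A I^A, 1/2 I^A i, 1/4 i i.
Crossing each possibility with the mother I^A I^B and summing P(type AB): 1/4·1/2 + 1/2·1/4 + 1/4·0 = 1/4.
Similarly for Rh via the father's Rh distribution: P(Rh+) = 1.
Independent loci: 1/4 × 1 = 1/4.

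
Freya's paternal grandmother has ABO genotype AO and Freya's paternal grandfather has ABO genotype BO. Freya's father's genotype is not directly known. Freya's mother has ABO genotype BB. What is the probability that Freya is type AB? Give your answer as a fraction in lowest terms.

Freya's father's ABO genotype from AO × BO: 1/4 AB, 1/4 AO, 1/4 BO, 1/4 OO.
Crossing each possibility with the mother BB and summing P(type AB): 1/4·1/2 + 1/4·1/2 + 1/4·0 + 1/4·0 = 1/4.

1/4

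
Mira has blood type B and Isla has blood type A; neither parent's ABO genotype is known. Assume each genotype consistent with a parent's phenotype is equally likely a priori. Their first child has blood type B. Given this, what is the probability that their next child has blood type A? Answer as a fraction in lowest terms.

Possible genotypes: Mira ∈ {I^B I^B, I^B i}; Isla ∈ {I^A I^A, I^A i}.
Weight each parental genotype pair by prior × P(type-B child):
  I^B I^B × I^A i: posterior weight 2/3; P(next child type A) = 0.
  I^B i × I^A i: posterior weight 1/3; P(next child type A) = 1/4.
Weighted sum = 1/12.

1/12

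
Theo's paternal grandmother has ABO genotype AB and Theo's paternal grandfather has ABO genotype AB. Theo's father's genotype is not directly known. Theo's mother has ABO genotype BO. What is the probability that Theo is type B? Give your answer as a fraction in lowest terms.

Theo's father's ABO genotype from AB × AB: 1/4 AA, 1/2 AB, 1/4 BB.
Crossing each possibility with the mother BO and summing P(type B): 1/4·0 + 1/2·1/2 + 1/4·1 = 1/2.

1/2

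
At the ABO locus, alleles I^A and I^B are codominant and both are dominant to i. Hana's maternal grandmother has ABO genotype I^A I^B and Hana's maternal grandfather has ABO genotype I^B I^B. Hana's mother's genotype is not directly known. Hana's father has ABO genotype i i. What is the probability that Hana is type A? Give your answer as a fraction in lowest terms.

1/4

Hana's mother's ABO genotype from I^A I^B × I^B I^B: 1/2 I^A I^B, 1/2 I^B I^B.
Crossing each possibility with the father i i and summing P(type A): 1/2·1/2 + 1/2·0 = 1/4.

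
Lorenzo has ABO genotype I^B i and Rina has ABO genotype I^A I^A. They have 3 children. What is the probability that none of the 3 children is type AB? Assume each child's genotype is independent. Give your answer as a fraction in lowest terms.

ABO cross I^B i × I^A I^A → 1/2 A, 1/2 AB.
So P(type AB) = 1/2 per child.
P(not type AB) = 1/2 for one child; (1/2)^3 = 1/8.

1/8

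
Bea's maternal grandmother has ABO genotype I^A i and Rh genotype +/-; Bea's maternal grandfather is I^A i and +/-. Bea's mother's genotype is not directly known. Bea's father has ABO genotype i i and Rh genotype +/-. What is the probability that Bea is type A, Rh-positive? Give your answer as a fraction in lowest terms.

3/8

Bea's mother's ABO genotype from I^A i × I^A i: 1/4 I^A I^A, 1/2 I^A i, 1/4 i i.
Crossing each possibility with the father i i and summing P(type A): 1/4·1 + 1/2·1/2 + 1/4·0 = 1/2.
Similarly for Rh via the mother's Rh distribution: P(Rh+) = 3/4.
Independent loci: 1/2 × 3/4 = 3/8.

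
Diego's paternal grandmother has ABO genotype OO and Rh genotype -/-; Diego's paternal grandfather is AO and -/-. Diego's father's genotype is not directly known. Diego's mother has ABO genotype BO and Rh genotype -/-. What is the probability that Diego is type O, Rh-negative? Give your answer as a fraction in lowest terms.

3/8

Diego's father's ABO genotype from OO × AO: 1/2 AO, 1/2 OO.
Crossing each possibility with the mother BO and summing P(type O): 1/2·1/4 + 1/2·1/2 = 3/8.
Similarly for Rh via the father's Rh distribution: P(Rh-) = 1.
Independent loci: 3/8 × 1 = 3/8.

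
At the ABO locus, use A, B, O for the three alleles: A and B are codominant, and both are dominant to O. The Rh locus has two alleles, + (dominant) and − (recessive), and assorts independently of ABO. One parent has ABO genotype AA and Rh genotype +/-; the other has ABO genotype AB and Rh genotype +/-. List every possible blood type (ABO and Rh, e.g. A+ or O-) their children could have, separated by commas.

Gametes from AA × AB give offspring ABO genotypes AA, AB, i.e. phenotypes A, AB.
Rh cross +/- × +/- → phenotypes Rh+, Rh-.
Combining independently: A+, A-, AB+, AB-.

A+, A-, AB+, AB-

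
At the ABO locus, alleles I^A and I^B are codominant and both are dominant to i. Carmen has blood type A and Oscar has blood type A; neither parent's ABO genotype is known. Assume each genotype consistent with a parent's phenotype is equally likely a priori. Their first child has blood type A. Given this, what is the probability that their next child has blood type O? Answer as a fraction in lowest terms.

Possible genotypes: Carmen ∈ {I^A I^A, I^A i}; Oscar ∈ {I^A I^A, I^A i}.
Weight each parental genotype pair by prior × P(type-A child):
  I^A I^A × I^A I^A: posterior weight 4/15; P(next child type O) = 0.
  I^A I^A × I^A i: posterior weight 4/15; P(next child type O) = 0.
  I^A i × I^A I^A: posterior weight 4/15; P(next child type O) = 0.
  I^A i × I^A i: posterior weight 1/5; P(next child type O) = 1/4.
Weighted sum = 1/20.

1/20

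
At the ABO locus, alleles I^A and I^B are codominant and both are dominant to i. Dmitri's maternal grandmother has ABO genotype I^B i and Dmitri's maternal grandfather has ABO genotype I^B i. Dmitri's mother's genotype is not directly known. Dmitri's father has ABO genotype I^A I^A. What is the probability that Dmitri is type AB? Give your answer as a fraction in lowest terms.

Dmitri's mother's ABO genotype from I^B i × I^B i: 1/4 I^B I^B, 1/2 I^B i, 1/4 i i.
Crossing each possibility with the father I^A I^A and summing P(type AB): 1/4·1 + 1/2·1/2 + 1/4·0 = 1/2.

1/2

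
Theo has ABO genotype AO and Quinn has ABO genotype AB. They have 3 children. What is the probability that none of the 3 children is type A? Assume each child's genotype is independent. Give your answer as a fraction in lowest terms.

ABO cross AO × AB → 1/2 A, 1/4 B, 1/4 AB.
So P(type A) = 1/2 per child.
P(not type A) = 1/2 for one child; (1/2)^3 = 1/8.

1/8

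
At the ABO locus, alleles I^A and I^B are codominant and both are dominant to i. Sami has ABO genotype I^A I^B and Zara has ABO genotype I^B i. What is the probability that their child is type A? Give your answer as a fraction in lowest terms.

1/4

ABO cross I^A I^B × I^B i → offspring phenotypes: 1/4 A, 1/2 B, 1/4 AB.
So P(type A) = 1/4.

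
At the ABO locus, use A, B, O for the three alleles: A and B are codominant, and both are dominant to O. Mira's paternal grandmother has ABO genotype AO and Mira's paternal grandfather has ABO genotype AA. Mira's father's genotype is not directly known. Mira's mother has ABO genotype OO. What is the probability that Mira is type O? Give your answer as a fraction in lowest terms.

1/4

Mira's father's ABO genotype from AO × AA: 1/2 AA, 1/2 AO.
Crossing each possibility with the mother OO and summing P(type O): 1/2·0 + 1/2·1/2 = 1/4.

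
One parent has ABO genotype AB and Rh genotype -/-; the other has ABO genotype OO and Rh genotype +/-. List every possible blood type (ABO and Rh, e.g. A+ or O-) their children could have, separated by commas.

A+, A-, B+, B-

Gametes from AB × OO give offspring ABO genotypes AO, BO, i.e. phenotypes A, B.
Rh cross -/- × +/- → phenotypes Rh+, Rh-.
Combining independently: A+, A-, B+, B-.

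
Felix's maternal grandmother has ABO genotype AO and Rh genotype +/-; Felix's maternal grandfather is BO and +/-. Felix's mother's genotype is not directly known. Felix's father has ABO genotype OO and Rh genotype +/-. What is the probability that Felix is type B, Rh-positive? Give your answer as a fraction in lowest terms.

3/16

Felix's mother's ABO genotype from AO × BO: 1/4 AB, 1/4 AO, 1/4 BO, 1/4 OO.
Crossing each possibility with the father OO and summing P(type B): 1/4·1/2 + 1/4·0 + 1/4·1/2 + 1/4·0 = 1/4.
Similarly for Rh via the mother's Rh distribution: P(Rh+) = 3/4.
Independent loci: 1/4 × 3/4 = 3/16.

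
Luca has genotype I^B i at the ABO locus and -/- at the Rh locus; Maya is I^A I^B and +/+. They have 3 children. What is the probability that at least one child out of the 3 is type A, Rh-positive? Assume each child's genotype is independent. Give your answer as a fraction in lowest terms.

ABO cross I^B i × I^A I^B → 1/4 A, 1/2 B, 1/4 AB.
Rh cross -/- × +/+ → 1 Rh+; so P(type A, Rh-positive) = 1/4 × 1 = 1/4 per child.
P(none) = (3/4)^3 = 27/64; P(at least one) = 1 − 27/64 = 37/64.

37/64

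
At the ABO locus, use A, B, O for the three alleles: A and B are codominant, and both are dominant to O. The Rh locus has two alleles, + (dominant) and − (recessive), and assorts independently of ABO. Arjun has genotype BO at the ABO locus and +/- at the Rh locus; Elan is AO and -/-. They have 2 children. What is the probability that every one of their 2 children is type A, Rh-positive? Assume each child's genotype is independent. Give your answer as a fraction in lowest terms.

1/64

ABO cross BO × AO → 1/4 O, 1/4 A, 1/4 B, 1/4 AB.
Rh cross +/- × -/- → 1/2 Rh+, 1/2 Rh-; so P(type A, Rh-positive) = 1/4 × 1/2 = 1/8 per child.
All 2 independent: (1/8)^2 = 1/64.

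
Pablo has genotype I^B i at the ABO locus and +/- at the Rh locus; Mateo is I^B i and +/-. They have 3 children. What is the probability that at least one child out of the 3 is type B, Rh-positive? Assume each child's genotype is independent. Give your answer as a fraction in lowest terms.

ABO cross I^B i × I^B i → 1/4 O, 3/4 B.
Rh cross +/- × +/- → 3/4 Rh+, 1/4 Rh-; so P(type B, Rh-positive) = 3/4 × 3/4 = 9/16 per child.
P(none) = (7/16)^3 = 343/4096; P(at least one) = 1 − 343/4096 = 3753/4096.

3753/4096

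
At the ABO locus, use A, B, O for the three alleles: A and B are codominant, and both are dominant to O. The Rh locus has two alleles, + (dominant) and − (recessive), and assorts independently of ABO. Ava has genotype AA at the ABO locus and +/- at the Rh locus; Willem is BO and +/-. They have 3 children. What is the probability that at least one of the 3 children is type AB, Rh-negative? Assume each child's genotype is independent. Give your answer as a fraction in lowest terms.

ABO cross AA × BO → 1/2 A, 1/2 AB.
Rh cross +/- × +/- → 3/4 Rh+, 1/4 Rh-; so P(type AB, Rh-negative) = 1/2 × 1/4 = 1/8 per child.
P(none) = (7/8)^3 = 343/512; P(at least one) = 1 − 343/512 = 169/512.

169/512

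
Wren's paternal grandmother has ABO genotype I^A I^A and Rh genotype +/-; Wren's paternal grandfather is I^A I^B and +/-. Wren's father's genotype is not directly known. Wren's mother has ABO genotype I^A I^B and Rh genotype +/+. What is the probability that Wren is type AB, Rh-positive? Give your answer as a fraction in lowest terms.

Wren's father's ABO genotype from I^A I^A × I^A I^B: 1/2 I^A I^A, 1/2 I^A I^B.
Crossing each possibility with the mother I^A I^B and summing P(type AB): 1/2·1/2 + 1/2·1/2 = 1/2.
Similarly for Rh via the father's Rh distribution: P(Rh+) = 1.
Independent loci: 1/2 × 1 = 1/2.

1/2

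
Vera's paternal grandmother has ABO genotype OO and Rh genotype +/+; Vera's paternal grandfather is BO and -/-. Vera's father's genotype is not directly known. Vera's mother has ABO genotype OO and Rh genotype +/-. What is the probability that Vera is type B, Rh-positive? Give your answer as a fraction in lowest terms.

3/16

Vera's father's ABO genotype from OO × BO: 1/2 BO, 1/2 OO.
Crossing each possibility with the mother OO and summing P(type B): 1/2·1/2 + 1/2·0 = 1/4.
Similarly for Rh via the father's Rh distribution: P(Rh+) = 3/4.
Independent loci: 1/4 × 3/4 = 3/16.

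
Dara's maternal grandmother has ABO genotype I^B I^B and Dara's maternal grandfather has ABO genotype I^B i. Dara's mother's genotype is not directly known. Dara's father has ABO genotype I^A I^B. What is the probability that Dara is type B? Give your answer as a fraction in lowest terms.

1/2

Dara's mother's ABO genotype from I^B I^B × I^B i: 1/2 I^B I^B, 1/2 I^B i.
Crossing each possibility with the father I^A I^B and summing P(type B): 1/2·1/2 + 1/2·1/2 = 1/2.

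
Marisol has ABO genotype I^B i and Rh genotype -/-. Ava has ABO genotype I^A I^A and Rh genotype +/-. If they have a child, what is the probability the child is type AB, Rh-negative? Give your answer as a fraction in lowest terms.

ABO cross I^B i × I^A I^A → offspring phenotypes: 1/2 A, 1/2 AB.
Rh cross -/- × +/- → 1/2 Rh+, 1/2 Rh-.
Independent loci: P(type AB, Rh-negative) = 1/2 × 1/2 = 1/4.

1/4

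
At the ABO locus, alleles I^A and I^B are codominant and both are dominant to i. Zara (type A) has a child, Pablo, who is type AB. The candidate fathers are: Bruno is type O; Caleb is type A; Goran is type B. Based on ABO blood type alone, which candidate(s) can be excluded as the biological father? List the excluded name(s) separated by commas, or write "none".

A candidate is excluded only if no genotype consistent with his phenotype could produce a type AB child with a type A mother.
Bruno (type O): no genotype consistent with that phenotype can produce a type-AB child with a type-A mother.
Caleb (type A): no genotype consistent with that phenotype can produce a type-AB child with a type-A mother.

Bruno, Caleb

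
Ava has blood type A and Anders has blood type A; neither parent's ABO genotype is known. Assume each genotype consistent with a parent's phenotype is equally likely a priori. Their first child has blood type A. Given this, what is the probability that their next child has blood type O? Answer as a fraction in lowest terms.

1/20

Possible genotypes: Ava ∈ {AA, AO}; Anders ∈ {AA, AO}.
Weight each parental genotype pair by prior × P(type-A child):
  AA × AA: posterior weight 4/15; P(next child type O) = 0.
  AA × AO: posterior weight 4/15; P(next child type O) = 0.
  AO × AA: posterior weight 4/15; P(next child type O) = 0.
  AO × AO: posterior weight 1/5; P(next child type O) = 1/4.
Weighted sum = 1/20.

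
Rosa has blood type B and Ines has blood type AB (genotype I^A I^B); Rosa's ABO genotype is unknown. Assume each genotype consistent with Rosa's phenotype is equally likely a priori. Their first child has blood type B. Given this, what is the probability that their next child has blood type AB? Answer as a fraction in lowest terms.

Possible genotypes: Rosa ∈ {I^B I^B, I^B i}; Ines ∈ {I^A I^B}.
Weight each parental genotype pair by prior × P(type-B child):
  I^B I^B × I^A I^B: posterior weight 1/2; P(next child type AB) = 1/2.
  I^B i × I^A I^B: posterior weight 1/2; P(next child type AB) = 1/4.
Weighted sum = 3/8.

3/8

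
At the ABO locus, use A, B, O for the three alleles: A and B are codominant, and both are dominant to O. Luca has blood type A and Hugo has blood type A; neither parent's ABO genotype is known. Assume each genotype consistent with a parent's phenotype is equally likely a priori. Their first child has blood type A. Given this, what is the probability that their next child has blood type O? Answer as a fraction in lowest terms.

Possible genotypes: Luca ∈ {AA, AO}; Hugo ∈ {AA, AO}.
Weight each parental genotype pair by prior × P(type-A child):
  AA × AA: posterior weight 4/15; P(next child type O) = 0.
  AA × AO: posterior weight 4/15; P(next child type O) = 0.
  AO × AA: posterior weight 4/15; P(next child type O) = 0.
  AO × AO: posterior weight 1/5; P(next child type O) = 1/4.
Weighted sum = 1/20.

1/20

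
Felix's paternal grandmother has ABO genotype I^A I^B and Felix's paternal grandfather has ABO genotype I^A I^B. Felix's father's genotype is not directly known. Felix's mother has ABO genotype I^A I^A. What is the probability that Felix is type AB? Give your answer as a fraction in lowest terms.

Felix's father's ABO genotype from I^A I^B × I^A I^B: 1/4 I^A I^A, 1/2 I^A I^B, 1/4 I^B I^B.
Crossing each possibility with the mother I^A I^A and summing P(type AB): 1/4·0 + 1/2·1/2 + 1/4·1 = 1/2.

1/2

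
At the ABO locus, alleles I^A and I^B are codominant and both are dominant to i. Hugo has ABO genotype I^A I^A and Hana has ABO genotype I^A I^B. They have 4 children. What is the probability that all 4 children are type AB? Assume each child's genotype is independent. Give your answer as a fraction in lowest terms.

ABO cross I^A I^A × I^A I^B → 1/2 A, 1/2 AB.
So P(type AB) = 1/2 per child.
All 4 independent: (1/2)^4 = 1/16.

1/16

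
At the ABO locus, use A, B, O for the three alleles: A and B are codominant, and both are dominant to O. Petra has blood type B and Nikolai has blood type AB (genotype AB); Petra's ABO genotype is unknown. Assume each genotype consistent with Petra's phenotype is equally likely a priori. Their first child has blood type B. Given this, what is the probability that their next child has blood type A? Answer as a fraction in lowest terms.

1/8

Possible genotypes: Petra ∈ {BB, BO}; Nikolai ∈ {AB}.
Weight each parental genotype pair by prior × P(type-B child):
  BB × AB: posterior weight 1/2; P(next child type A) = 0.
  BO × AB: posterior weight 1/2; P(next child type A) = 1/4.
Weighted sum = 1/8.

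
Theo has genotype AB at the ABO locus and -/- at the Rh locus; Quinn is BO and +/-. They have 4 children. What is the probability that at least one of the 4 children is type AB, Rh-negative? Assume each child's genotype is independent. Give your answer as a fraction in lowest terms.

ABO cross AB × BO → 1/4 A, 1/2 B, 1/4 AB.
Rh cross -/- × +/- → 1/2 Rh+, 1/2 Rh-; so P(type AB, Rh-negative) = 1/4 × 1/2 = 1/8 per child.
P(none) = (7/8)^4 = 2401/4096; P(at least one) = 1 − 2401/4096 = 1695/4096.

1695/4096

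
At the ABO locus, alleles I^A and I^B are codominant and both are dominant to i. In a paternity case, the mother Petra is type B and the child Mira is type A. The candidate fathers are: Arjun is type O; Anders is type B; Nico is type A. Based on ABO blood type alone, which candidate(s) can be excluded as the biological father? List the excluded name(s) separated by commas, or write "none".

Arjun, Anders

A candidate is excluded only if no genotype consistent with his phenotype could produce a type A child with a type B mother.
Arjun (type O): no genotype consistent with that phenotype can produce a type-A child with a type-B mother.
Anders (type B): no genotype consistent with that phenotype can produce a type-A child with a type-B mother.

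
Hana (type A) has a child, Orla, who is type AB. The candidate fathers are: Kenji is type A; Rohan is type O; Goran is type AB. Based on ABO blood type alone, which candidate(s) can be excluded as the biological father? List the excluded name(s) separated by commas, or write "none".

Kenji, Rohan

A candidate is excluded only if no genotype consistent with his phenotype could produce a type AB child with a type A mother.
Kenji (type A): no genotype consistent with that phenotype can produce a type-AB child with a type-A mother.
Rohan (type O): no genotype consistent with that phenotype can produce a type-AB child with a type-A mother.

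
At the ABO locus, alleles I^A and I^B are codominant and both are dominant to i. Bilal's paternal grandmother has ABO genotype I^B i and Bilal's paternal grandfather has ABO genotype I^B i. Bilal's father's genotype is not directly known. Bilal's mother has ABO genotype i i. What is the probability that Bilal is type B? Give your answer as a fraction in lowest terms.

Bilal's father's ABO genotype from I^B i × I^B i: 1/4 I^B I^B, 1/2 I^B i, 1/4 i i.
Crossing each possibility with the mother i i and summing P(type B): 1/4·1 + 1/2·1/2 + 1/4·0 = 1/2.

1/2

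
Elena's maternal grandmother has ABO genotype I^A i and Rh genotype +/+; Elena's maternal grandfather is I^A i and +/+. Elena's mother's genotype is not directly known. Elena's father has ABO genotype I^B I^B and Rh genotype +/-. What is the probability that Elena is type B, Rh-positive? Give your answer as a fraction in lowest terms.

Elena's mother's ABO genotype from I^A i × I^A i: 1/4 I^A I^A, 1/2 I^A i, 1/4 i i.
Crossing each possibility with the father I^B I^B and summing P(type B): 1/4·0 + 1/2·1/2 + 1/4·1 = 1/2.
Similarly for Rh via the mother's Rh distribution: P(Rh+) = 1.
Independent loci: 1/2 × 1 = 1/2.

1/2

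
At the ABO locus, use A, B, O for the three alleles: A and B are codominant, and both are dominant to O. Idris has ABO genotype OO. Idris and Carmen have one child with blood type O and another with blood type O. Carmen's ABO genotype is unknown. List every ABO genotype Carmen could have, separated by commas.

For each candidate genotype of Carmen, check whether crossing it with OO can produce every observed child phenotype.
  AA → possible child types {A} ✗
  AB → possible child types {A, B} ✗
  AO → possible child types {O, A} ✓
  BB → possible child types {B} ✗
  BO → possible child types {O, B} ✓
  OO → possible child types {O} ✓

AO, BO, OO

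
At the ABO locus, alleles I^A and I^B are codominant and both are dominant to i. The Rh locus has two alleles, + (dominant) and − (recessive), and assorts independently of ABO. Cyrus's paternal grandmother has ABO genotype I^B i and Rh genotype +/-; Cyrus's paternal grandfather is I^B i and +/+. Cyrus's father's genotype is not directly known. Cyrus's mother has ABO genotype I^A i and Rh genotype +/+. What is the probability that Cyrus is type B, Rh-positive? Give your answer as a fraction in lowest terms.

Cyrus's father's ABO genotype from I^B i × I^B i: 1/4 I^B I^B, 1/2 I^B i, 1/4 i i.
Crossing each possibility with the mother I^A i and summing P(type B): 1/4·1/2 + 1/2·1/4 + 1/4·0 = 1/4.
Similarly for Rh via the father's Rh distribution: P(Rh+) = 1.
Independent loci: 1/4 × 1 = 1/4.

1/4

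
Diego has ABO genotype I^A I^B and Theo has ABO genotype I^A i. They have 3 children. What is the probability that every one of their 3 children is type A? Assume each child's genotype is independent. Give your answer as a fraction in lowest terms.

ABO cross I^A I^B × I^A i → 1/2 A, 1/4 B, 1/4 AB.
So P(type A) = 1/2 per child.
All 3 independent: (1/2)^3 = 1/8.

1/8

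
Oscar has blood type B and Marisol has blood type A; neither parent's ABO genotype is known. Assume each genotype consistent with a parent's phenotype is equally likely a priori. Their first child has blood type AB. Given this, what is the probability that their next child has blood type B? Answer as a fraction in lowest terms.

Possible genotypes: Oscar ∈ {BB, BO}; Marisol ∈ {AA, AO}.
Weight each parental genotype pair by prior × P(type-AB child):
  BB × AA: posterior weight 4/9; P(next child type B) = 0.
  BB × AO: posterior weight 2/9; P(next child type B) = 1/2.
  BO × AA: posterior weight 2/9; P(next child type B) = 0.
  BO × AO: posterior weight 1/9; P(next child type B) = 1/4.
Weighted sum = 5/36.

5/36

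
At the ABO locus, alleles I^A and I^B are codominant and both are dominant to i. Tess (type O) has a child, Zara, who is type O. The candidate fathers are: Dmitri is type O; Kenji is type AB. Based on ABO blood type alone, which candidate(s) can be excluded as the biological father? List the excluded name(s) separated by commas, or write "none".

Kenji

A candidate is excluded only if no genotype consistent with his phenotype could produce a type O child with a type O mother.
Kenji (type AB): no genotype consistent with that phenotype can produce a type-O child with a type-O mother.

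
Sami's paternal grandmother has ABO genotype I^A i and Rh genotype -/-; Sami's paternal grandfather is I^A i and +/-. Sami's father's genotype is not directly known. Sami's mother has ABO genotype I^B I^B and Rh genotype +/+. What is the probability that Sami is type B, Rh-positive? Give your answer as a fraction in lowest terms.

Sami's father's ABO genotype from I^A i × I^A i: 1/4 I^A I^A, 1/2 I^A i, 1/4 i i.
Crossing each possibility with the mother I^B I^B and summing P(type B): 1/4·0 + 1/2·1/2 + 1/4·1 = 1/2.
Similarly for Rh via the father's Rh distribution: P(Rh+) = 1.
Independent loci: 1/2 × 1 = 1/2.

1/2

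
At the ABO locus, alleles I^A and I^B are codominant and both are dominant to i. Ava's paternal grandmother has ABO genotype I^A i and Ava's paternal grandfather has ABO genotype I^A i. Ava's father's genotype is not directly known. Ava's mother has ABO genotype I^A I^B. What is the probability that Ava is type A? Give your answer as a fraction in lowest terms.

Ava's father's ABO genotype from I^A i × I^A i: 1/4 I^A I^A, 1/2 I^A i, 1/4 i i.
Crossing each possibility with the mother I^A I^B and summing P(type A): 1/4·1/2 + 1/2·1/2 + 1/4·1/2 = 1/2.

1/2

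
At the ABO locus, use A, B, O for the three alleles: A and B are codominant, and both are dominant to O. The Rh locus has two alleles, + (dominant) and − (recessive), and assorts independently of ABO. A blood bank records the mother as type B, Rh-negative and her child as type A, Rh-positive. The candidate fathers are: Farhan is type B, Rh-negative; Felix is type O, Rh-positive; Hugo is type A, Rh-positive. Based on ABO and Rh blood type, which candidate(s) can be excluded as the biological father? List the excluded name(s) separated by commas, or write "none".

A candidate is excluded only if no genotype consistent with his phenotype could produce a type A, Rh-positive child with a type B, Rh-negative mother.
Farhan (type B, Rh-): no genotype consistent with that phenotype can produce a type-A Rh+ child with a type-B mother.
Felix (type O, Rh+): no genotype consistent with that phenotype can produce a type-A Rh+ child with a type-B mother.

Farhan, Felix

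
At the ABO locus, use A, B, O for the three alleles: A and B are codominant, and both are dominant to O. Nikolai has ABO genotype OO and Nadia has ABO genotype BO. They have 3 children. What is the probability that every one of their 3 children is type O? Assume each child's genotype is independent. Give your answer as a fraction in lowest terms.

1/8

ABO cross OO × BO → 1/2 O, 1/2 B.
So P(type O) = 1/2 per child.
All 3 independent: (1/2)^3 = 1/8.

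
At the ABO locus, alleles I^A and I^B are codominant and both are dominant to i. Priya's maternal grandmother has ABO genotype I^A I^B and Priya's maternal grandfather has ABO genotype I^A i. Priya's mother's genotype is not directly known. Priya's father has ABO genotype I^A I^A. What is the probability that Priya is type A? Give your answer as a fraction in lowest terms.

3/4

Priya's mother's ABO genotype from I^A I^B × I^A i: 1/4 I^A I^A, 1/4 I^A I^B, 1/4 I^A i, 1/4 I^B i.
Crossing each possibility with the father I^A I^A and summing P(type A): 1/4·1 + 1/4·1/2 + 1/4·1 + 1/4·1/2 = 3/4.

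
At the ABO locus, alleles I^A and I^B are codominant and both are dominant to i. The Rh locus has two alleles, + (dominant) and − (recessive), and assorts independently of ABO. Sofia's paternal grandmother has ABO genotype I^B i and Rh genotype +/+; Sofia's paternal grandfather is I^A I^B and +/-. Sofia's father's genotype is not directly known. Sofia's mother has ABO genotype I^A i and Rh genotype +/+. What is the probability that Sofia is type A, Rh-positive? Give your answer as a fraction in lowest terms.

3/8

Sofia's father's ABO genotype from I^B i × I^A I^B: 1/4 I^A I^B, 1/4 I^A i, 1/4 I^B I^B, 1/4 I^B i.
Crossing each possibility with the mother I^A i and summing P(type A): 1/4·1/2 + 1/4·3/4 + 1/4·0 + 1/4·1/4 = 3/8.
Similarly for Rh via the father's Rh distribution: P(Rh+) = 1.
Independent loci: 3/8 × 1 = 3/8.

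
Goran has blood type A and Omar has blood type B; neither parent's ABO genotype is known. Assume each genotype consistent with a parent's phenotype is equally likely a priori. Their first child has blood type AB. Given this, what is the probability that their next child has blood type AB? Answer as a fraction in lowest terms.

Possible genotypes: Goran ∈ {AA, AO}; Omar ∈ {BB, BO}.
Weight each parental genotype pair by prior × P(type-AB child):
  AA × BB: posterior weight 4/9; P(next child type AB) = 1.
  AA × BO: posterior weight 2/9; P(next child type AB) = 1/2.
  AO × BB: posterior weight 2/9; P(next child type AB) = 1/2.
  AO × BO: posterior weight 1/9; P(next child type AB) = 1/4.
Weighted sum = 25/36.

25/36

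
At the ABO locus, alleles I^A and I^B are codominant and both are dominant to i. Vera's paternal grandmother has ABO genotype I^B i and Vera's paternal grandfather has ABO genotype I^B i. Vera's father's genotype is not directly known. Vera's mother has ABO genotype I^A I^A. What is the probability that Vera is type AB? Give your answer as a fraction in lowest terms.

1/2

Vera's father's ABO genotype from I^B i × I^B i: 1/4 I^B I^B, 1/2 I^B i, 1/4 i i.
Crossing each possibility with the mother I^A I^A and summing P(type AB): 1/4·1 + 1/2·1/2 + 1/4·0 = 1/2.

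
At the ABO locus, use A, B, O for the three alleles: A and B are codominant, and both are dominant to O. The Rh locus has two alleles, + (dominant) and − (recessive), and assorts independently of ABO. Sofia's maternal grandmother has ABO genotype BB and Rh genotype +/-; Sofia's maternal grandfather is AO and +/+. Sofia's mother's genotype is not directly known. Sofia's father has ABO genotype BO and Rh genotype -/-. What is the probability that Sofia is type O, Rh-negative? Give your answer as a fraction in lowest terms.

1/32

Sofia's mother's ABO genotype from BB × AO: 1/2 AB, 1/2 BO.
Crossing each possibility with the father BO and summing P(type O): 1/2·0 + 1/2·1/4 = 1/8.
Similarly for Rh via the mother's Rh distribution: P(Rh-) = 1/4.
Independent loci: 1/8 × 1/4 = 1/32.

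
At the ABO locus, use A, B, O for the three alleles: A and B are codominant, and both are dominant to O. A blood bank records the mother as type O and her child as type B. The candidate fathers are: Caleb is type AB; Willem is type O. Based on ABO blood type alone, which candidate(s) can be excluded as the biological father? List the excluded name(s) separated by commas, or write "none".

A candidate is excluded only if no genotype consistent with his phenotype could produce a type B child with a type O mother.
Willem (type O): no genotype consistent with that phenotype can produce a type-B child with a type-O mother.

Willem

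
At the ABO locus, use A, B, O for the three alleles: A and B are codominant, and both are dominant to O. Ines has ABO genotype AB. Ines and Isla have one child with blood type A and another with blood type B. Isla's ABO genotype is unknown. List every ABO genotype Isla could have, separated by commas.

For each candidate genotype of Isla, check whether crossing it with AB can produce every observed child phenotype.
  AA → possible child types {A, AB} ✗
  AB → possible child types {A, B, AB} ✓
  AO → possible child types {A, B, AB} ✓
  BB → possible child types {B, AB} ✗
  BO → possible child types {A, B, AB} ✓
  OO → possible child types {A, B} ✓

AB, AO, BO, OO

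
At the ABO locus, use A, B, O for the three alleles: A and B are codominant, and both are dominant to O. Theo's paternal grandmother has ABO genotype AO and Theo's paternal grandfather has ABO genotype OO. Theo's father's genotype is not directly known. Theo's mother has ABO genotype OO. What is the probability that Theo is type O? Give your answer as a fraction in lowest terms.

3/4

Theo's father's ABO genotype from AO × OO: 1/2 AO, 1/2 OO.
Crossing each possibility with the mother OO and summing P(type O): 1/2·1/2 + 1/2·1 = 3/4.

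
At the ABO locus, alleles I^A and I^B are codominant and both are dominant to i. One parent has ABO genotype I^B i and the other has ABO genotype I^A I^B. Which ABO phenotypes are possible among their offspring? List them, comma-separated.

Gametes from I^B i × I^A I^B give offspring ABO genotypes I^A I^B, I^A i, I^B I^B, I^B i, i.e. phenotypes A, B, AB.

A, B, AB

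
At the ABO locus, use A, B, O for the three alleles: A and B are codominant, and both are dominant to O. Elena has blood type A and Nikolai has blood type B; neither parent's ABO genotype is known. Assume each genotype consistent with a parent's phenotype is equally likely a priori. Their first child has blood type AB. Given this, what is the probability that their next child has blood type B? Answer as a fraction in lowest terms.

5/36

Possible genotypes: Elena ∈ {AA, AO}; Nikolai ∈ {BB, BO}.
Weight each parental genotype pair by prior × P(type-AB child):
  AA × BB: posterior weight 4/9; P(next child type B) = 0.
  AA × BO: posterior weight 2/9; P(next child type B) = 0.
  AO × BB: posterior weight 2/9; P(next child type B) = 1/2.
  AO × BO: posterior weight 1/9; P(next child type B) = 1/4.
Weighted sum = 5/36.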